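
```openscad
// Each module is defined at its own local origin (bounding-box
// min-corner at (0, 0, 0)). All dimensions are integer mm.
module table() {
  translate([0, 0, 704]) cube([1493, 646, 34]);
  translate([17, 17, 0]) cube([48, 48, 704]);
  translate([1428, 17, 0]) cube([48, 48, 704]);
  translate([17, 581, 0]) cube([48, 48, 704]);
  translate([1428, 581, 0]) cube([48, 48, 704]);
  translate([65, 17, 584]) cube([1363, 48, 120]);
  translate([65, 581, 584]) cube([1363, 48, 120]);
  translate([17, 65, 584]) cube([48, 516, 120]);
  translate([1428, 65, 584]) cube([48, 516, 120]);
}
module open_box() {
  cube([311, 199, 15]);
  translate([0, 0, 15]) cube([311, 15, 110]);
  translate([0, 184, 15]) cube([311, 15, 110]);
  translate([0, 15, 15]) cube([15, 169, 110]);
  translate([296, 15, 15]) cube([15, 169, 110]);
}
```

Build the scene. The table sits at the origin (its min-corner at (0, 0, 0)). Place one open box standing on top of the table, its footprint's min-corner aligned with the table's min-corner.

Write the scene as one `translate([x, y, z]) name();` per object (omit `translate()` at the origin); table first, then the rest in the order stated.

table();
translate([0, 0, 738]) open_box();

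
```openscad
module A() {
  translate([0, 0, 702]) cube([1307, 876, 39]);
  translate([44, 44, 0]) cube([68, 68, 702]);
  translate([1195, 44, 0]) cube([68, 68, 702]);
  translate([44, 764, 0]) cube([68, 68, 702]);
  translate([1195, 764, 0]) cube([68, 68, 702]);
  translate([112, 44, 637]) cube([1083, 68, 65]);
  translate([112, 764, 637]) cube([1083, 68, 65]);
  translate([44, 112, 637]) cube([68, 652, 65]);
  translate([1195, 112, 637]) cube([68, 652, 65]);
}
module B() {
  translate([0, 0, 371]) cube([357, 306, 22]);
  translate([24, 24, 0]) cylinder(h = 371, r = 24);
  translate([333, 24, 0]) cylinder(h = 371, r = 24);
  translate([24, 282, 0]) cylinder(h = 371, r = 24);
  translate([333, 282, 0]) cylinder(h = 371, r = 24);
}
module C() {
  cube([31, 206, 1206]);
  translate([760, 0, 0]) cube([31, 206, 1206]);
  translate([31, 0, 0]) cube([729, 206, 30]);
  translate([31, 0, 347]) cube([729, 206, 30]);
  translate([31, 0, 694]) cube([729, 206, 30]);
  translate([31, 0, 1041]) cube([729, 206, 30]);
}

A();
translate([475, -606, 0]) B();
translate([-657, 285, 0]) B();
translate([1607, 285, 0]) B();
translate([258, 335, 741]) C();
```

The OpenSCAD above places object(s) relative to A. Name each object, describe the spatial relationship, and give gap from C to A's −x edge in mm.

A is a table. B is a stool. C is a bookshelf. Three stools sit around the table at the −y, −x, +x sides. The bookshelf is on top of the table, centred. The gap from the bookshelf to the table's −x edge is 258 mm.

The bookshelf's min-x is at 258; the table's min-x is 0; gap = 258 mm.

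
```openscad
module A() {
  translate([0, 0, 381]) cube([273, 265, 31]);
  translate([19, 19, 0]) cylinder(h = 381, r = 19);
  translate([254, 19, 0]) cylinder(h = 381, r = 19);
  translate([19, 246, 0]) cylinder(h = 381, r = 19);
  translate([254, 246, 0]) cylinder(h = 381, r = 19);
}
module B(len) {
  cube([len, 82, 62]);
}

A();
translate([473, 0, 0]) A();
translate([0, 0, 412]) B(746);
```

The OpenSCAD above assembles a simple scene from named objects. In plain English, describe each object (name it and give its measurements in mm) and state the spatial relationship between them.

A is a four-legged stool. The seat is a 273×265×31 mm slab whose top surface is at z = 412 mm; four round legs, each 38 mm in diameter, run from the floor (z = 0) to the underside of the seat, each leg's axis is inset half a diameter from the nearest pair of seat edges (so the leg's bounding box is flush with the corner).

B is a rectangular beam 746 mm long (x), 82 mm deep (y), 62 mm thick (z).

The beam spans the tops of two stools placed 200 mm apart, resting at z = 412 mm.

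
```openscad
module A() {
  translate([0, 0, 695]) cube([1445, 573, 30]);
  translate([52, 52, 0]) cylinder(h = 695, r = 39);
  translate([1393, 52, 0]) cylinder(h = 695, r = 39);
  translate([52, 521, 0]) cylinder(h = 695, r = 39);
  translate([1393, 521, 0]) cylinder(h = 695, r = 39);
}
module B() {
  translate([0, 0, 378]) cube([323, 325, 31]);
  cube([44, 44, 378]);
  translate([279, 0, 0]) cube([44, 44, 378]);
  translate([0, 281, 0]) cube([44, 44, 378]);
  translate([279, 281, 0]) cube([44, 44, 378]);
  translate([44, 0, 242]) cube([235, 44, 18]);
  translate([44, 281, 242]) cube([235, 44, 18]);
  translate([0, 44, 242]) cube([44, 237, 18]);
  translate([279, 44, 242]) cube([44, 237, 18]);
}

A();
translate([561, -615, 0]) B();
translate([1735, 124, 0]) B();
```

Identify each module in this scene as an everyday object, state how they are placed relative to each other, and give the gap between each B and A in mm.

Each stool's nearest face is 290 mm from the table's bounding box.

A is a table. B is a stool. Two stools sit around the table at the −y, +x sides. The gap between each stool and the table is 290 mm.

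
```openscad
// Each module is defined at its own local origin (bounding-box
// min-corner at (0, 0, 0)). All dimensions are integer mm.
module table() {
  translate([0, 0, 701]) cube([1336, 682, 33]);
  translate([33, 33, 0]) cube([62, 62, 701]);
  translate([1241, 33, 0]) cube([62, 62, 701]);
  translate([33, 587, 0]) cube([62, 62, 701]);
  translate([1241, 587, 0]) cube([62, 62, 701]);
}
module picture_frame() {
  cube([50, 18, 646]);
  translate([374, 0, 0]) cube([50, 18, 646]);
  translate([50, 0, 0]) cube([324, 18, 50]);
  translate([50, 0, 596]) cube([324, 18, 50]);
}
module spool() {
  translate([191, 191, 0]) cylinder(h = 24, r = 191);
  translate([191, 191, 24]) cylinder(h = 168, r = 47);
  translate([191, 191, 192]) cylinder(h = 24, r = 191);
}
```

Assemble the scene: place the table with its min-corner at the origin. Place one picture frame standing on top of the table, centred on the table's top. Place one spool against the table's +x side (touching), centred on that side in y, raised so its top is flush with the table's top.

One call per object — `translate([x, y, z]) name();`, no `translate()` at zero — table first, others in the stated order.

table();
translate([456, 332, 734]) picture_frame();
translate([1336, 150, 518]) spool();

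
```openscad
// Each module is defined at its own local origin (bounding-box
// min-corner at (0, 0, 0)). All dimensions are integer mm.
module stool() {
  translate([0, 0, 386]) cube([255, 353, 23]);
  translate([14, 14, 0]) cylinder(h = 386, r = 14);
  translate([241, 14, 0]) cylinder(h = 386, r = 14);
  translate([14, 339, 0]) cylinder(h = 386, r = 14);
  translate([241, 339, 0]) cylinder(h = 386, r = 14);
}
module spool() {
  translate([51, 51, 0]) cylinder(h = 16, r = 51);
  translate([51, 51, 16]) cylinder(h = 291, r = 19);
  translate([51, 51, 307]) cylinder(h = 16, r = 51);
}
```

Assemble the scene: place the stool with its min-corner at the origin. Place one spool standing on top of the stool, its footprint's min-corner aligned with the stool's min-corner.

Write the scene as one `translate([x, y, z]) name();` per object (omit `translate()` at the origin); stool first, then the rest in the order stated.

stool();
translate([0, 0, 409]) spool();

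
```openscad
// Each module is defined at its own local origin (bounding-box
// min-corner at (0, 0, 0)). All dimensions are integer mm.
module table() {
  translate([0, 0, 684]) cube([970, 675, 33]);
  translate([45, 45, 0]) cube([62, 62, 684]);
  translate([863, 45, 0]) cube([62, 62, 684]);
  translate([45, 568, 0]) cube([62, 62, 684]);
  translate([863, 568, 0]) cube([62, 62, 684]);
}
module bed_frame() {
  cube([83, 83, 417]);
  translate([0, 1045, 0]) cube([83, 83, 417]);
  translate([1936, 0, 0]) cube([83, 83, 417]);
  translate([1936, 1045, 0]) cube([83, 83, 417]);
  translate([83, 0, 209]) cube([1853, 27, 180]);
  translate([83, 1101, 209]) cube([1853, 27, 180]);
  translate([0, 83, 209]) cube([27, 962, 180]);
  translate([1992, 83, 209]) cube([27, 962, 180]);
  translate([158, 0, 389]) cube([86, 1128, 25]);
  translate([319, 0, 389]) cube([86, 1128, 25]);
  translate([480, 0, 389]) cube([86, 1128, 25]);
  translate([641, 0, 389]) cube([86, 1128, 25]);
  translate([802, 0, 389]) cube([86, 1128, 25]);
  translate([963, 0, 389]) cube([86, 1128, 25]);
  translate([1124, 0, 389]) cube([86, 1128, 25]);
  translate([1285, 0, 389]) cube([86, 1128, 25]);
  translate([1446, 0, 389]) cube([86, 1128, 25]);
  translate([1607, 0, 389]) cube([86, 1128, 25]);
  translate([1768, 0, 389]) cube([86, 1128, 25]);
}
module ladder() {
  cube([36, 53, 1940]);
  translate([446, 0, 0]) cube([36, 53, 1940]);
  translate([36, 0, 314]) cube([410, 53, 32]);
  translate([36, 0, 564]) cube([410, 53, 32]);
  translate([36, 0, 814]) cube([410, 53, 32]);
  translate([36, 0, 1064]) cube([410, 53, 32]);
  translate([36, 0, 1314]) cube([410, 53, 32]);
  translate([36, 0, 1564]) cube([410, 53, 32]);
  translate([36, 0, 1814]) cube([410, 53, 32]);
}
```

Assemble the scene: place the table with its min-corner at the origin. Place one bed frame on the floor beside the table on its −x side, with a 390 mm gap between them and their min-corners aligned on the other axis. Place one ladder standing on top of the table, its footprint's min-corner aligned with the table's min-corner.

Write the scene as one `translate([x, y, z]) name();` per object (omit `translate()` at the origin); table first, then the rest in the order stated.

table();
translate([-2409, 0, 0]) bed_frame();
translate([0, 0, 717]) ladder();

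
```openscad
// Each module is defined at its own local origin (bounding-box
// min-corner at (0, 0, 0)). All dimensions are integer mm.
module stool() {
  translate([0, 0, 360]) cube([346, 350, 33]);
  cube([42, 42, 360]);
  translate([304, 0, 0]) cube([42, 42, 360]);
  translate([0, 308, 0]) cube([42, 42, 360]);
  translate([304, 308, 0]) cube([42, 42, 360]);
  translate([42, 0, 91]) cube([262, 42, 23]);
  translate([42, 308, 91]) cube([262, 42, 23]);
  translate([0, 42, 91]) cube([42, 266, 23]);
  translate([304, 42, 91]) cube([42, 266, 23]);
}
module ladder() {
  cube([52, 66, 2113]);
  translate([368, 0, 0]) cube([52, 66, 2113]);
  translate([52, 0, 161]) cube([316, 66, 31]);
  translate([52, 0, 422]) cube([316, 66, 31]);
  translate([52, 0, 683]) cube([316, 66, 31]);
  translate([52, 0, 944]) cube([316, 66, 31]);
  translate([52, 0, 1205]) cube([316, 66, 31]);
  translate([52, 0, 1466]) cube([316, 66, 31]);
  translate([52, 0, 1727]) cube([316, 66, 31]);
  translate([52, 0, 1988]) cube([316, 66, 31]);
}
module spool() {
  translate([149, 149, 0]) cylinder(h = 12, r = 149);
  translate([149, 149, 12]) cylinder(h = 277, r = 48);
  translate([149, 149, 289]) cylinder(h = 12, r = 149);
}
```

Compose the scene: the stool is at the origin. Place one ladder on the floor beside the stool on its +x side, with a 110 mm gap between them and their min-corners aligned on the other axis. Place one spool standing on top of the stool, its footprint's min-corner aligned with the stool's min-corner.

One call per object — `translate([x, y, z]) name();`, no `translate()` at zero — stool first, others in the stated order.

stool();
translate([456, 0, 0]) ladder();
translate([0, 0, 393]) spool();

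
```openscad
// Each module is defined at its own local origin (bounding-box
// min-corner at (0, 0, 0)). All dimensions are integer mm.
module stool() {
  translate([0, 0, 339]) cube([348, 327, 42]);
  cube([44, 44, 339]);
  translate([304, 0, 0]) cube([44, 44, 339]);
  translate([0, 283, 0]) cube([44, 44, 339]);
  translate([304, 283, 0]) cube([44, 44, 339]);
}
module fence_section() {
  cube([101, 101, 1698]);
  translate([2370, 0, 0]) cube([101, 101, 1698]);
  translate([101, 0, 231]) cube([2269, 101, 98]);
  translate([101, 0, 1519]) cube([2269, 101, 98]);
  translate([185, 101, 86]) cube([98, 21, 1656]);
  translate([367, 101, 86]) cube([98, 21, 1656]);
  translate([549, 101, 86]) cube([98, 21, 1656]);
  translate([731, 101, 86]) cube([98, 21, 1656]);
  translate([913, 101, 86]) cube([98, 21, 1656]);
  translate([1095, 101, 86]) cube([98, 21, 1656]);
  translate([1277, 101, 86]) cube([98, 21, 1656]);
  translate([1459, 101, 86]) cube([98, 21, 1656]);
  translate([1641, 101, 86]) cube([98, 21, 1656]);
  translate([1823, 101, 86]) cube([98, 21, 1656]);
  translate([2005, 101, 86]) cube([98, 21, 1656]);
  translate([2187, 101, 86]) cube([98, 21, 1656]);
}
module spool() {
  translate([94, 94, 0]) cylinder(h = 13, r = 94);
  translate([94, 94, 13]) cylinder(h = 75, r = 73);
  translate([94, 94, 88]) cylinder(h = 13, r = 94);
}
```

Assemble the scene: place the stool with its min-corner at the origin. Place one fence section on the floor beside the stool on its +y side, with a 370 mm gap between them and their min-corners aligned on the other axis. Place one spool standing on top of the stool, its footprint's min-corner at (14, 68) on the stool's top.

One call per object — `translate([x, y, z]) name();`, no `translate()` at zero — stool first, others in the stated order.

stool();
translate([0, 697, 0]) fence_section();
translate([14, 68, 381]) spool();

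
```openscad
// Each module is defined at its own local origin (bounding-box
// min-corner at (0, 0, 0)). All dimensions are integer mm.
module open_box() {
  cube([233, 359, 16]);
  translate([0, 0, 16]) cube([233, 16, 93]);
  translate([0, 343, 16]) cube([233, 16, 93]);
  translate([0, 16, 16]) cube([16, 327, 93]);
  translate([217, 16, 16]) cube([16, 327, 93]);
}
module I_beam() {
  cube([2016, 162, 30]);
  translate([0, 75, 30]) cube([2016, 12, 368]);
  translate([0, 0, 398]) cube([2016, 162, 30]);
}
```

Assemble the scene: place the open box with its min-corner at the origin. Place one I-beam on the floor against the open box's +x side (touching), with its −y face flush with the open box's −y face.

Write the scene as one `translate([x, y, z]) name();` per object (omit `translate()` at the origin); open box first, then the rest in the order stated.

open_box();
translate([233, 0, 0]) I_beam();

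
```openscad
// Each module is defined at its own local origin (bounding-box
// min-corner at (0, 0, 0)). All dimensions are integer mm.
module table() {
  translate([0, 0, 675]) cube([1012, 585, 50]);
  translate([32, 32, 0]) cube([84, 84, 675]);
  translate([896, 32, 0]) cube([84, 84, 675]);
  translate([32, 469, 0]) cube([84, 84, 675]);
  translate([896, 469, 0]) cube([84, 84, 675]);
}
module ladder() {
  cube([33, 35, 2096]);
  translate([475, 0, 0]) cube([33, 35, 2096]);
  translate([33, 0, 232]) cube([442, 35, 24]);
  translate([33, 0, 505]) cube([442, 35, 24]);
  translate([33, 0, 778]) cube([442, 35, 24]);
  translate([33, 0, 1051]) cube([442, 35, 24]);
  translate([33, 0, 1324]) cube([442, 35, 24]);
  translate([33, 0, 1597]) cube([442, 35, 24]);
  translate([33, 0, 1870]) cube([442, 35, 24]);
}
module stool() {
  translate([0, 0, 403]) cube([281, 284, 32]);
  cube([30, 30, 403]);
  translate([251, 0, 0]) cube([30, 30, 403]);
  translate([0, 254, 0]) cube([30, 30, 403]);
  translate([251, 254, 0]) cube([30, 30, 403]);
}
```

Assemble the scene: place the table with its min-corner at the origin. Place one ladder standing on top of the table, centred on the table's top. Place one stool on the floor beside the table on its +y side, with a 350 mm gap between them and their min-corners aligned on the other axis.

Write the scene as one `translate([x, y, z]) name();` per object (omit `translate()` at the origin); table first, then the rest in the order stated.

table();
translate([252, 275, 725]) ladder();
translate([0, 935, 0]) stool();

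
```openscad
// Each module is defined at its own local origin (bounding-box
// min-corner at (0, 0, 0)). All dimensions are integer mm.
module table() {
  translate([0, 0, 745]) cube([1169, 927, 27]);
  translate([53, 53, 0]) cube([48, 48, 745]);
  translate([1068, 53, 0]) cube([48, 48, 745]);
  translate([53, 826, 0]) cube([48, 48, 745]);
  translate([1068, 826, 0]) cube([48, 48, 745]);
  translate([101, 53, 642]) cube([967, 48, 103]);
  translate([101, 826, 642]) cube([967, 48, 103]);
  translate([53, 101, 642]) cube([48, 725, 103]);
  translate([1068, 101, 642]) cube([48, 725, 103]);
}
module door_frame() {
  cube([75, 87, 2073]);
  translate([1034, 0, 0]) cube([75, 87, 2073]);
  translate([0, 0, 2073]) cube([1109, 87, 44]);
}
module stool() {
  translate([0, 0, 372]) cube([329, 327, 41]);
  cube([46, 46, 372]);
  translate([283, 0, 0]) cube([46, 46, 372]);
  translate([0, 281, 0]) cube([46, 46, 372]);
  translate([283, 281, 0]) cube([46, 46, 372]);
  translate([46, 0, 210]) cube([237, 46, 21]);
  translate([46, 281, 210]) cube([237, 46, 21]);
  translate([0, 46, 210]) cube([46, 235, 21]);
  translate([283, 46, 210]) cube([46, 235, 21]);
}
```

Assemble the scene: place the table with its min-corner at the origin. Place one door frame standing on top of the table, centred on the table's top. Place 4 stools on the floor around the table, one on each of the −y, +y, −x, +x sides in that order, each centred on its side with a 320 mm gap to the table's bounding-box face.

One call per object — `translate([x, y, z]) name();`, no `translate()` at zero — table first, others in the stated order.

table();
translate([30, 420, 772]) door_frame();
translate([420, -647, 0]) stool();
translate([420, 1247, 0]) stool();
translate([-649, 300, 0]) stool();
translate([1489, 300, 0]) stool();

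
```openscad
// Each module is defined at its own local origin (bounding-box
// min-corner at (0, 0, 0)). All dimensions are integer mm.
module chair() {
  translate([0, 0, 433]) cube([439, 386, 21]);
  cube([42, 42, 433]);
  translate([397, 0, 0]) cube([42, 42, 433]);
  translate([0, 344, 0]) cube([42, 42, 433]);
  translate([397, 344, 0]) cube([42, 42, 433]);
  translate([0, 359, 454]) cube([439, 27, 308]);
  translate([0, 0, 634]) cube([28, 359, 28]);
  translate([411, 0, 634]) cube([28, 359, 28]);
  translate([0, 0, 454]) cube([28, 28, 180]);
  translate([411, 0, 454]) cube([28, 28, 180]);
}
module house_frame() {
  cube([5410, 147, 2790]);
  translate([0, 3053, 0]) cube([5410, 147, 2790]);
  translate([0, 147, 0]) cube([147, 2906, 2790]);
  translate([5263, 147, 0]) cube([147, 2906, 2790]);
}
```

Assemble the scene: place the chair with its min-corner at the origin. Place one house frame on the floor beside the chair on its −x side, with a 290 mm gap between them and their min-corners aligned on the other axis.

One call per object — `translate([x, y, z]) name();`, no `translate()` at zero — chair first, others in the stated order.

chair();
translate([-5700, 0, 0]) house_frame();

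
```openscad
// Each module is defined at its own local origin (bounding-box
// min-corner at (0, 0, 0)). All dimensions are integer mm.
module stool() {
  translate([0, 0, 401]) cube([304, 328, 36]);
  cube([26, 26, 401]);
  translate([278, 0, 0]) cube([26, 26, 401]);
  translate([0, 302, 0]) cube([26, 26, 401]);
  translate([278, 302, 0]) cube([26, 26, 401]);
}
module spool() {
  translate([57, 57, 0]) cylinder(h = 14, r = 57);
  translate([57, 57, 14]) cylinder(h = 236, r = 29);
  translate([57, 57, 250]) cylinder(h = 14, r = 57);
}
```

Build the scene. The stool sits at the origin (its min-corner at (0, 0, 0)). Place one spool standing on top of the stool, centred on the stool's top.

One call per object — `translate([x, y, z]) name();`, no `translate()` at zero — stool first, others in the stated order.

stool();
translate([95, 107, 437]) spool();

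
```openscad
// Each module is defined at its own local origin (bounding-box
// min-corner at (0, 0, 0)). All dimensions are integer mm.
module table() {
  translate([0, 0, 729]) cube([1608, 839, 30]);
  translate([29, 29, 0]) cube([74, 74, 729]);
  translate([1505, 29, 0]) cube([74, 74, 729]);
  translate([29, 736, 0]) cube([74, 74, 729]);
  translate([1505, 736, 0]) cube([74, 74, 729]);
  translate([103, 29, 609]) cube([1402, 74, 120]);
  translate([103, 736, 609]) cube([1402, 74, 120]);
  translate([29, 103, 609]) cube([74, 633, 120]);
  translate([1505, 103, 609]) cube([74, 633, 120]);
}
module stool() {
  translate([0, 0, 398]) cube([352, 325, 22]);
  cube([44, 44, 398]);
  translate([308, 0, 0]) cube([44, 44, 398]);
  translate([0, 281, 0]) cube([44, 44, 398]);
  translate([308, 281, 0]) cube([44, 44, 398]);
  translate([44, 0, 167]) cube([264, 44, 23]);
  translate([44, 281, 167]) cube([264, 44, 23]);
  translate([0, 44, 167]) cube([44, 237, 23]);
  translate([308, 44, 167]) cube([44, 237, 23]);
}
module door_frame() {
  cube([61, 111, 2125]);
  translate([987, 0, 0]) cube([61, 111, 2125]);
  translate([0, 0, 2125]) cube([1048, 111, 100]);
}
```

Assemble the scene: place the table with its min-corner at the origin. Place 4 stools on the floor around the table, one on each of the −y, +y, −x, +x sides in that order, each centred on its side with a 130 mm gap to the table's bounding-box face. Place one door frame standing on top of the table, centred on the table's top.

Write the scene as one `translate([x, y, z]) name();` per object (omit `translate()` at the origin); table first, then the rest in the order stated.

table();
translate([628, -455, 0]) stool();
translate([628, 969, 0]) stool();
translate([-482, 257, 0]) stool();
translate([1738, 257, 0]) stool();
translate([280, 364, 759]) door_frame();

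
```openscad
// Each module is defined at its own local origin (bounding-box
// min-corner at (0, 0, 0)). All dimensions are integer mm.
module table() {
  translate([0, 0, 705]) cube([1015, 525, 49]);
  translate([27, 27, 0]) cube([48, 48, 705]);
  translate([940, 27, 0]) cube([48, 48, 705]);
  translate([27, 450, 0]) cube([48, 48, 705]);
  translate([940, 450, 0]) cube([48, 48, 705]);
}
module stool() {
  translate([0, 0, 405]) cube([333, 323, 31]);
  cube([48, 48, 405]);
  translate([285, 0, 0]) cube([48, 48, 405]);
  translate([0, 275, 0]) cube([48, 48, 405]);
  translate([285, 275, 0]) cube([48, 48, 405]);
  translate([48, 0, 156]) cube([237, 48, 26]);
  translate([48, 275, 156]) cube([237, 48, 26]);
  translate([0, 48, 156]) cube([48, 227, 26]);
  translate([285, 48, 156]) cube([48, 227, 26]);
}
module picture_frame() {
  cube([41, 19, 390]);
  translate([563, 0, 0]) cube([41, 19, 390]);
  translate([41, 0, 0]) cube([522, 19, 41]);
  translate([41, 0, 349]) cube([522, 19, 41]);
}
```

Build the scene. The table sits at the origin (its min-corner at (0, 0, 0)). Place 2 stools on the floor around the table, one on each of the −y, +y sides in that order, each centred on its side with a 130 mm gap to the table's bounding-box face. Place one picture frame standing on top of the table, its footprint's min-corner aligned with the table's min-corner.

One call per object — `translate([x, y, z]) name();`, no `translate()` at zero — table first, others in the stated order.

table();
translate([341, -453, 0]) stool();
translate([341, 655, 0]) stool();
translate([0, 0, 754]) picture_frame();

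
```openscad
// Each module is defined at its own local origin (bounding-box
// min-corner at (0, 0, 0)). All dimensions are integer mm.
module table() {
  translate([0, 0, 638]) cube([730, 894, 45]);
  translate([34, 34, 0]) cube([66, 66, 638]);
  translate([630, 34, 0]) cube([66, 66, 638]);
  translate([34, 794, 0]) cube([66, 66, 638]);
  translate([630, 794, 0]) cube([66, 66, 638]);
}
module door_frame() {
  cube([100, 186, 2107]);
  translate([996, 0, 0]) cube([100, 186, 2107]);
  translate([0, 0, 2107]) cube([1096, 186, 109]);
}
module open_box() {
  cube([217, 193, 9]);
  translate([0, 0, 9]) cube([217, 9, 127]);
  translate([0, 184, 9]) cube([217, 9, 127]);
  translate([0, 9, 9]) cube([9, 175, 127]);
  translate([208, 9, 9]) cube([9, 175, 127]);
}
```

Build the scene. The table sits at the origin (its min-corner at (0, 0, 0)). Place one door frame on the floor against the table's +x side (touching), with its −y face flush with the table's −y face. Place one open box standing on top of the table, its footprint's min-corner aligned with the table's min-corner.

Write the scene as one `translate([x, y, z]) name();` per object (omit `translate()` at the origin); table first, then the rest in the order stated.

table();
translate([730, 0, 0]) door_frame();
translate([0, 0, 683]) open_box();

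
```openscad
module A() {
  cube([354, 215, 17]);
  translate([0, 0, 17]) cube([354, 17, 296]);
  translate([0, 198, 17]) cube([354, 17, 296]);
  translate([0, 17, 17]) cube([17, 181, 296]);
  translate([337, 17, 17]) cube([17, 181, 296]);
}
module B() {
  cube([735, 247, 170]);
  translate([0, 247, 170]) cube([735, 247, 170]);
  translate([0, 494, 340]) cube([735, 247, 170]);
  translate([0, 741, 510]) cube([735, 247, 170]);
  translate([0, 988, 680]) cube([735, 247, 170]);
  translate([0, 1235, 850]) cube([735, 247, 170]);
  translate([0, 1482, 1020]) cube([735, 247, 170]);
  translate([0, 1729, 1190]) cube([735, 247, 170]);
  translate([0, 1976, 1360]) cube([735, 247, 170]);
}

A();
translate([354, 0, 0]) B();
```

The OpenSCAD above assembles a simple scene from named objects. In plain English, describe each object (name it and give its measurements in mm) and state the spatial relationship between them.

A is an open storage box with external size 354×215×313 mm and wall thickness 17 mm (the base is also 17 mm thick). The base covers the whole footprint; the four walls stand on the base, with the y-facing walls full-width and the x-facing walls fitting between their inner faces.

B is a run of 9 identical solid stair steps. Each tread is 735×247 mm and each step block is 170 mm high. Step 1 rests on the floor; step k is offset from step 1 by (k−1)×247 mm in y and (k−1)×170 mm in z.

The staircase is against the open box's +x side, with their −y faces flush.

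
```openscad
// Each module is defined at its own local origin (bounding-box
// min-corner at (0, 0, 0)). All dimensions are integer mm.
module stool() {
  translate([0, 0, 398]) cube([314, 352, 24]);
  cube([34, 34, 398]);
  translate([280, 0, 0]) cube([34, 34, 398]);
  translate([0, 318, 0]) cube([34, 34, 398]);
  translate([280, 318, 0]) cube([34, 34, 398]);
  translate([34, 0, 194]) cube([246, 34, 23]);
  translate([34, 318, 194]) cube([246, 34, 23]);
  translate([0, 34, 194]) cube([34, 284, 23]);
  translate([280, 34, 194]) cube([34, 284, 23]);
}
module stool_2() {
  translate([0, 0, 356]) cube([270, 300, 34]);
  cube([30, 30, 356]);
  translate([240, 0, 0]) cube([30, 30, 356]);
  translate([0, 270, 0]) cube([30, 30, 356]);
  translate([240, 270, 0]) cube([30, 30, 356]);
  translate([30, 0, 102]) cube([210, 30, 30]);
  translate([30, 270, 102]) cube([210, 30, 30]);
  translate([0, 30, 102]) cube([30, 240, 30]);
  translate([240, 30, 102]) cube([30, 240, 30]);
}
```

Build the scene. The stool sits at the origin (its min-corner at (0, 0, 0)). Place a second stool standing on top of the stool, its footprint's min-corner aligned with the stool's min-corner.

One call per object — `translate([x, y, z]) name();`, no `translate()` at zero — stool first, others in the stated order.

stool();
translate([0, 0, 422]) stool_2();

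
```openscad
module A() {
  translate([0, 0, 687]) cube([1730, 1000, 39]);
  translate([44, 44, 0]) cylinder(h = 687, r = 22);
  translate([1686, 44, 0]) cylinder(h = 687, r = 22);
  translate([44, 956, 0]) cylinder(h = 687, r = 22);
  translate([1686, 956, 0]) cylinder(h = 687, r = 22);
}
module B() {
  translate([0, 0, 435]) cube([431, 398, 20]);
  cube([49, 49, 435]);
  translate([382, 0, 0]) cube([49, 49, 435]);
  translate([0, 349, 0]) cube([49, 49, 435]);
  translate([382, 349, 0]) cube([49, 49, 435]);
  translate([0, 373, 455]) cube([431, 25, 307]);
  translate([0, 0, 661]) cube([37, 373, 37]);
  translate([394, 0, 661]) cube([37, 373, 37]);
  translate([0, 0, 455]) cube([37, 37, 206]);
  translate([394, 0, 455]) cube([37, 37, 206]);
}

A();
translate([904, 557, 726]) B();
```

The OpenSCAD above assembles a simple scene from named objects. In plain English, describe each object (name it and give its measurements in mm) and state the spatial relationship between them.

A is a table: top 1730 mm (x) × 1000 mm (y), 39 mm thick, upper face at z = 726 mm, on four round legs of 44 mm diameter, each leg's bounding box inset 22 mm from the nearest pair of top edges, running from z = 0 to the bottom of the top.

B is a chair: 431×398 mm seat, 20 mm thick, top at z = 455 mm, on four 49 mm square corner legs flush with the seat edges. A 25 mm thick backrest slab spans the full seat width, extending 307 mm above the seat top, its back face flush with the seat's +y edge. Two armrests of 37×37 mm section run along each side from the seat's front edge to the front of the backrest, top faces 243 mm above the seat top and outer faces flush with the seat's x-edges; a 37×37 mm post under the front of each armrest stands on the seat at the front corner.

The chair is on top of the table.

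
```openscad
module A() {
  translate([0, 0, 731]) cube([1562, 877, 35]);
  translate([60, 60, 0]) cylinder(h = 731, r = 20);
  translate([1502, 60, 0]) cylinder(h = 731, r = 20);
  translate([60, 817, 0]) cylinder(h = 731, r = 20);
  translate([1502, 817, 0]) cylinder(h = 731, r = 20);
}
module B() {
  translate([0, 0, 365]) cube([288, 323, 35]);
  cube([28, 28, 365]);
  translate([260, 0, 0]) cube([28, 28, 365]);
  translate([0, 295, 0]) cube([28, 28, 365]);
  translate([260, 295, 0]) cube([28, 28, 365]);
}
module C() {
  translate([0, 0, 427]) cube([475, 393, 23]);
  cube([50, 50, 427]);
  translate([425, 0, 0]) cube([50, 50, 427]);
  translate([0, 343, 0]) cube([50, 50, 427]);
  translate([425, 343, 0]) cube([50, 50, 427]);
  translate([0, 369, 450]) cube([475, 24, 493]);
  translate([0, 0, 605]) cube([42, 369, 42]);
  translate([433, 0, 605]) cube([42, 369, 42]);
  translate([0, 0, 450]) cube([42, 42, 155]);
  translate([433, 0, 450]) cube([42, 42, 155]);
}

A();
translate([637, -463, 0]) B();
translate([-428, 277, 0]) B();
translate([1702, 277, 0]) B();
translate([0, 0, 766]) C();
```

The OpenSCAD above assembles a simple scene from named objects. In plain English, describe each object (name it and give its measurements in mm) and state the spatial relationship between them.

A is a table with a 1562×877 mm rectangular top, 35 mm thick, top surface at z = 766 mm, supported by four round legs of 40 mm diameter, each leg's bounding box inset 40 mm from the nearest pair of top edges, running from the floor.

B is a simple wooden stool: a rectangular seat 288 mm (x) by 323 mm (y), 35 mm thick, top face at z = 400 mm, on four square legs, each 28×28 mm in cross-section. The legs rest on z = 0, each flush with a corner of the seat.

C is a chair. The seat is a 475×393×23 mm slab with its top at z = 450 mm, on four 50×50 mm corner legs (flush with the seat edges, standing on z = 0). A flat backrest 24 mm thick, 493 mm tall, spans the full seat width and rises from the seat top along its +y edge, rear face flush with the rear of the seat. Two armrests of 42×42 mm section run along each side from the seat's front edge to the front of the backrest, top faces 197 mm above the seat top and outer faces flush with the seat's x-edges; a 42×42 mm post under the front of each armrest stands on the seat at the front corner.

Three stools sit around the table at the −y, −x, +x sides. The chair is on top of the table.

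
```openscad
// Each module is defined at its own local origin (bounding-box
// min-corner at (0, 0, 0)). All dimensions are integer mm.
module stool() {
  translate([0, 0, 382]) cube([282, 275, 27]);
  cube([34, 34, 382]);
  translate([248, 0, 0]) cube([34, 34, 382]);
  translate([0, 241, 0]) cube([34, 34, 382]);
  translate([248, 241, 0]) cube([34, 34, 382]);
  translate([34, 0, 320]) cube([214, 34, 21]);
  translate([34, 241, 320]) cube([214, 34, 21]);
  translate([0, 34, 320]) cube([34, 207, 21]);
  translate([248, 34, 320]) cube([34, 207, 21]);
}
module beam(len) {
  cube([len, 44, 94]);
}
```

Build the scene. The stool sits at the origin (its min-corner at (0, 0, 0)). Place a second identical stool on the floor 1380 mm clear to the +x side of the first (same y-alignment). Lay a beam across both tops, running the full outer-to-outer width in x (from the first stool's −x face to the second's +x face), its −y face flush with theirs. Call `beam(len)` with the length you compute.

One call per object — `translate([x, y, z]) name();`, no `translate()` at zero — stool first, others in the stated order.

stool();
translate([1662, 0, 0]) stool();
translate([0, 0, 409]) beam(1944);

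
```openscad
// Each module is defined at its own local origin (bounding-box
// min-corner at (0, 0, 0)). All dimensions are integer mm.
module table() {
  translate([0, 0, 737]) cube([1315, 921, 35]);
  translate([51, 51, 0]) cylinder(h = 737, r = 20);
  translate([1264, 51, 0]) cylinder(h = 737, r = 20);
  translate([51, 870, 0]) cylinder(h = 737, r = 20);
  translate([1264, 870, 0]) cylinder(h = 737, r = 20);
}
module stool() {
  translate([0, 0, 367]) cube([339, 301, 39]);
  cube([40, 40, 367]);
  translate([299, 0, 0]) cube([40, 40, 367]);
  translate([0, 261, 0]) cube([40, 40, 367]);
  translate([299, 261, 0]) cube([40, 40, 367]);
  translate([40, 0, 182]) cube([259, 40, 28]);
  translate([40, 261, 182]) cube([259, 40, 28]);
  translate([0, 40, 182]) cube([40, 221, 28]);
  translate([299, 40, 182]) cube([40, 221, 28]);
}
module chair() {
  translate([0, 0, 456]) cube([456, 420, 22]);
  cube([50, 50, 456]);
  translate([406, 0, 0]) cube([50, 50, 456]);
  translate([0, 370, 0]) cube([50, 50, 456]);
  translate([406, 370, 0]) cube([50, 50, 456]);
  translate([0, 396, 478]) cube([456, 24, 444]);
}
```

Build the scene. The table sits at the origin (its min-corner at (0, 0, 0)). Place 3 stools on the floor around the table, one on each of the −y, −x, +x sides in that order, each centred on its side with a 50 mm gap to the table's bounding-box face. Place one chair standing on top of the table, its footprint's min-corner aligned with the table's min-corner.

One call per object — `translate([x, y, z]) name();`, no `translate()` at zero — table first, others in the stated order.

table();
translate([488, -351, 0]) stool();
translate([-389, 310, 0]) stool();
translate([1365, 310, 0]) stool();
translate([0, 0, 772]) chair();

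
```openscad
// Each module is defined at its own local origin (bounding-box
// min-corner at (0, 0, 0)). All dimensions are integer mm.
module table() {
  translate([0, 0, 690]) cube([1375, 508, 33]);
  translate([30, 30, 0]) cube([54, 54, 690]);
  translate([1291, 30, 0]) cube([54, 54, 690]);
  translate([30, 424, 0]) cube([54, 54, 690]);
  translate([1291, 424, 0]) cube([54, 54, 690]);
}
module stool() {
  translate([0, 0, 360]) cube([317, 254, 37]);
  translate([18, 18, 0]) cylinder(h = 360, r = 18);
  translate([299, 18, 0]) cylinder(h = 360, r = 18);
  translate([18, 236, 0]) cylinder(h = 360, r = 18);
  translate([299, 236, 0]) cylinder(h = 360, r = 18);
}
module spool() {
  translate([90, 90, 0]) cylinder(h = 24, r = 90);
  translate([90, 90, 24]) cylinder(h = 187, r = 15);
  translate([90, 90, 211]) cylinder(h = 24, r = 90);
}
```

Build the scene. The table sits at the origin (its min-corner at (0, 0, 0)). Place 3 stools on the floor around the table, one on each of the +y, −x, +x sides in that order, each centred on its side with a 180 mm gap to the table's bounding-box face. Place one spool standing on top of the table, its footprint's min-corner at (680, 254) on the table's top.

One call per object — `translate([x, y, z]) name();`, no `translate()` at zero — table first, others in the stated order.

table();
translate([529, 688, 0]) stool();
translate([-497, 127, 0]) stool();
translate([1555, 127, 0]) stool();
translate([680, 254, 723]) spool();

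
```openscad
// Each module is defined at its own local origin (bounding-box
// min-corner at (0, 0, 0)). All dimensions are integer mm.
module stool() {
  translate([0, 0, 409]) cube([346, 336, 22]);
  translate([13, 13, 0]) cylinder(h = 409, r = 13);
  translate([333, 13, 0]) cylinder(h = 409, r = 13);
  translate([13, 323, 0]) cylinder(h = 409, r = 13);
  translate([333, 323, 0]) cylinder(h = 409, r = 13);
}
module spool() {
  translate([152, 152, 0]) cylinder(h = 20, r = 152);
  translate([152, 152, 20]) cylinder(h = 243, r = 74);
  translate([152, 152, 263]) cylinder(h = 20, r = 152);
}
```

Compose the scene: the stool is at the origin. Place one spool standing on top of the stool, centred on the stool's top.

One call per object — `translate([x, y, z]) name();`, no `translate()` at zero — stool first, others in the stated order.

stool();
translate([21, 16, 431]) spool();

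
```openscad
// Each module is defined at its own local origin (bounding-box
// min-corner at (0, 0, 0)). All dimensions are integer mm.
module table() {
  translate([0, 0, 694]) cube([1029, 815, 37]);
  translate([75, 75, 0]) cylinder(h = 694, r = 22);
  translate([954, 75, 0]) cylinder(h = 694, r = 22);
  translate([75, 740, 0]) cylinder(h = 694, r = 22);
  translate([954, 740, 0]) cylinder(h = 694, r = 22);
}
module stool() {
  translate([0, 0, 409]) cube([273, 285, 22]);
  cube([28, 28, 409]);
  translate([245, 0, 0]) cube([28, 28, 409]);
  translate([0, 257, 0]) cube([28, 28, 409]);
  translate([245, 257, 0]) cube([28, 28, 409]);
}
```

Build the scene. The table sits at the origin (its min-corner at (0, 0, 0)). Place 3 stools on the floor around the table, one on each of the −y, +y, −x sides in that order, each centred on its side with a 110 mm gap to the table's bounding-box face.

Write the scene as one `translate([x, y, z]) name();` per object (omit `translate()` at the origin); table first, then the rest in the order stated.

table();
translate([378, -395, 0]) stool();
translate([378, 925, 0]) stool();
translate([-383, 265, 0]) stool();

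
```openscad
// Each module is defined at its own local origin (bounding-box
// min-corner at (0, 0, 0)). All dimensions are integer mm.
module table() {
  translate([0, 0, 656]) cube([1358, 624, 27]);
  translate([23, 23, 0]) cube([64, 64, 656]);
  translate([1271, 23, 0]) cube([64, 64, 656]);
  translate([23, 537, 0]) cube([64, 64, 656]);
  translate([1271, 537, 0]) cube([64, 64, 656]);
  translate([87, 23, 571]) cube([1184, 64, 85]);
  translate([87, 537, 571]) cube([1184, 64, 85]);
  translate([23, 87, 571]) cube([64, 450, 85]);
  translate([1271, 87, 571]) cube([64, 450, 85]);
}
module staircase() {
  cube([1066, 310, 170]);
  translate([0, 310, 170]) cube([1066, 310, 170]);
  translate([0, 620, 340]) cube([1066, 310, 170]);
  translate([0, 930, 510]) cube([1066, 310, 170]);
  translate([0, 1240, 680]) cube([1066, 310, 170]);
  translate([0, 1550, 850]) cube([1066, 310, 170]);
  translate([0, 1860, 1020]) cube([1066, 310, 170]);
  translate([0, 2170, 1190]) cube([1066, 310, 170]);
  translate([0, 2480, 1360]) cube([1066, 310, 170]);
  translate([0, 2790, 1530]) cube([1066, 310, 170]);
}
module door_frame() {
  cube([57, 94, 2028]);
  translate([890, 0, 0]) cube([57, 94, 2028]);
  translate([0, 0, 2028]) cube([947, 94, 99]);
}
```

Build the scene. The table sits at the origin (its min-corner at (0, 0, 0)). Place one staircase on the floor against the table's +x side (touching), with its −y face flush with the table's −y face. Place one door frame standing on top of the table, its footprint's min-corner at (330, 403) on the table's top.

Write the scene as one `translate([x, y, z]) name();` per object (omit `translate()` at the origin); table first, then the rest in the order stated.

table();
translate([1358, 0, 0]) staircase();
translate([330, 403, 683]) door_frame();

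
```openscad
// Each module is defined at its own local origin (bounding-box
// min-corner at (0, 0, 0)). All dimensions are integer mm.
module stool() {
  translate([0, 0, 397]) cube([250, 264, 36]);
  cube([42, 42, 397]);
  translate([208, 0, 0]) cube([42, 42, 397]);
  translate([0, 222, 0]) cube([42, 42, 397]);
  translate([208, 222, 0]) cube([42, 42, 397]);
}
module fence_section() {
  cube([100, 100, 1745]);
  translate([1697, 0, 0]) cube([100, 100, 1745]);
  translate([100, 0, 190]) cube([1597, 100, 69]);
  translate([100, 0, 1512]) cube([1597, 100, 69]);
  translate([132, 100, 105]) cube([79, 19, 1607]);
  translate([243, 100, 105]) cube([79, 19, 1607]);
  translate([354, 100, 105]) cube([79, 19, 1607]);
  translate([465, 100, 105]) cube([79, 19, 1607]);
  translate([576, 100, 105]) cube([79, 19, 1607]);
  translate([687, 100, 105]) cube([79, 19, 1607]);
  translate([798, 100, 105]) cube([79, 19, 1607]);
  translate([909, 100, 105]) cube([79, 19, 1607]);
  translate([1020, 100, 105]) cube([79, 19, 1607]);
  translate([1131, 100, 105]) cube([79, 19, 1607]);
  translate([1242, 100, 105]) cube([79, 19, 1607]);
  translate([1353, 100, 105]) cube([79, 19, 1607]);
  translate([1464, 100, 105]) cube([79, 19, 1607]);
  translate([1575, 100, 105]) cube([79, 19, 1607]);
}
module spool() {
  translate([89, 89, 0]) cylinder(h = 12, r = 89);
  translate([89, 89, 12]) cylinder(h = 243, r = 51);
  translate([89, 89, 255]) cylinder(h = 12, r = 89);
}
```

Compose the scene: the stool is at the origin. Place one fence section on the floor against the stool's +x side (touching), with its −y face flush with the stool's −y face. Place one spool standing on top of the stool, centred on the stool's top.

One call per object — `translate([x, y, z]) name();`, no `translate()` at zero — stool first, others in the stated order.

stool();
translate([250, 0, 0]) fence_section();
translate([36, 43, 433]) spool();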